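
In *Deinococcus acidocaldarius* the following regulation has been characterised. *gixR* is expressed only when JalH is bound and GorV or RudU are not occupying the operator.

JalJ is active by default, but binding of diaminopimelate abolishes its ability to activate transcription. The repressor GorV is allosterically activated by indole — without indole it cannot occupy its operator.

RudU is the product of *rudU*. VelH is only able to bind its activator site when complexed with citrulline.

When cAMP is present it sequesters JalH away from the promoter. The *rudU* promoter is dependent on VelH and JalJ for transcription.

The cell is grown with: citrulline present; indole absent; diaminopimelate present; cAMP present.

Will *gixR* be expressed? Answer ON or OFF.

OFF

Indole is absent, so GorV is inactive.
Citrulline is present, so VelH is active.
Diaminopimelate is present, so JalJ is inactive.
Required activator JalJ is absent, so *rudU* is not transcribed.
So RudU is not produced.
cAMP is present, so JalH is inactive.
Required activator JalH is absent, so *gixR* is not transcribed.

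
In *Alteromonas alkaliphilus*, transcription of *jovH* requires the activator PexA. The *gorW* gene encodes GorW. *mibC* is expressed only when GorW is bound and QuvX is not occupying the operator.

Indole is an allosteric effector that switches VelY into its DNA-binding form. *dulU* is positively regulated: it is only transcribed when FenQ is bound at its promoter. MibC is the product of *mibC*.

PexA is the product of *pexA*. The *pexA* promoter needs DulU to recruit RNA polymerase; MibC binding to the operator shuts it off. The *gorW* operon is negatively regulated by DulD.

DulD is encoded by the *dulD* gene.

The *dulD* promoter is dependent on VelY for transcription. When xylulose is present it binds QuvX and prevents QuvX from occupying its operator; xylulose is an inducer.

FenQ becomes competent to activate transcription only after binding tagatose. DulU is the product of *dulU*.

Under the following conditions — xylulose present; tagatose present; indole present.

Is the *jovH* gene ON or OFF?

ON

Indole is present, so VelY is active.
No repressor is bound and VelY is active, so *dulD* is transcribed.
So DulD is produced and active.
With repressor DulD bound, *gorW* is not transcribed.
So GorW is not produced.
Xylulose is present, so QuvX is inactive.
Required activator GorW is absent, so *mibC* is not transcribed.
So MibC is not produced.
Tagatose is present, so FenQ is active.
No repressor is bound and FenQ is active, so *dulU* is transcribed.
So DulU is produced and active.
No repressor is bound and DulU is active, so *pexA* is transcribed.
So PexA is produced and active.
No repressor is bound and PexA is active, so *jovH* is transcribed.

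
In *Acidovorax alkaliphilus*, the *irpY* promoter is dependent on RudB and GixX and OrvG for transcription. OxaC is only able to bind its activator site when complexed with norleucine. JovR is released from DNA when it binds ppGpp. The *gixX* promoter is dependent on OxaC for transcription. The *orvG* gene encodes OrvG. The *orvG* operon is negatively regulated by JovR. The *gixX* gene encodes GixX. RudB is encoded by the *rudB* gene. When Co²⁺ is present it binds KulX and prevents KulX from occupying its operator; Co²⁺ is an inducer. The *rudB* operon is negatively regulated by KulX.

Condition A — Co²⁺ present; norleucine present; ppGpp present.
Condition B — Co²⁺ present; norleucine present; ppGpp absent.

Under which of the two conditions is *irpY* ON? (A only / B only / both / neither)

Condition A:
Co²⁺ is present, so KulX is inactive.
With no repressor bound, *rudB* is transcribed.
So RudB is produced and active.
Norleucine is present, so OxaC is active.
No repressor is bound and OxaC is active, so *gixX* is transcribed.
So GixX is produced and active.
ppGpp is present, so JovR is inactive.
With no repressor bound, *orvG* is transcribed.
So OrvG is produced and active.
No repressor is bound and RudB and GixX and OrvG are active, so *irpY* is transcribed.
→ *irpY* is ON in A.
Condition B:
Co²⁺ is present, so KulX is inactive.
With no repressor bound, *rudB* is transcribed.
So RudB is produced and active.
Norleucine is present, so OxaC is active.
No repressor is bound and OxaC is active, so *gixX* is transcribed.
So GixX is produced and active.
ppGpp is absent, so JovR is active.
With repressor JovR bound, *orvG* is not transcribed.
So OrvG is not produced.
Required activator OrvG is absent, so *irpY* is not transcribed.
→ *irpY* is OFF in B.

A only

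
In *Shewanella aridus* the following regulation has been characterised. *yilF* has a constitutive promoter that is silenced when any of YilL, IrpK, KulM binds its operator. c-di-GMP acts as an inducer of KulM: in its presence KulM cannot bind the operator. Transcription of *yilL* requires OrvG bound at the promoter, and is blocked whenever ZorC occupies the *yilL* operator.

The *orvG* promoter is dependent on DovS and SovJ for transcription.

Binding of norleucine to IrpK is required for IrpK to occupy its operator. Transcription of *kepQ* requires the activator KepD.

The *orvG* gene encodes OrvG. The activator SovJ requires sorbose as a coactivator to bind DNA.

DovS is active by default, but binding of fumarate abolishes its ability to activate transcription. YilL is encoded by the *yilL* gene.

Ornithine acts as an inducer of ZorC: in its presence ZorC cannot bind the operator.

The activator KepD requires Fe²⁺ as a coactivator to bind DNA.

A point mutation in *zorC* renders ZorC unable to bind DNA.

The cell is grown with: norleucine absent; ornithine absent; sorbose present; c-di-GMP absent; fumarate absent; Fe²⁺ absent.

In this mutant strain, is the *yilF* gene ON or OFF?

Fumarate is absent, so DovS is active.
Sorbose is present, so SovJ is active.
No repressor is bound and DovS and SovJ are active, so *orvG* is transcribed.
So OrvG is produced and active.
ZorC is non-functional in this strain, so it has no effect.
No repressor is bound and OrvG is active, so *yilL* is transcribed.
So YilL is produced and active.
Norleucine is absent, so IrpK is inactive.
c-di-GMP is absent, so KulM is active.
With repressor YilL bound, *yilF* is not transcribed.

OFF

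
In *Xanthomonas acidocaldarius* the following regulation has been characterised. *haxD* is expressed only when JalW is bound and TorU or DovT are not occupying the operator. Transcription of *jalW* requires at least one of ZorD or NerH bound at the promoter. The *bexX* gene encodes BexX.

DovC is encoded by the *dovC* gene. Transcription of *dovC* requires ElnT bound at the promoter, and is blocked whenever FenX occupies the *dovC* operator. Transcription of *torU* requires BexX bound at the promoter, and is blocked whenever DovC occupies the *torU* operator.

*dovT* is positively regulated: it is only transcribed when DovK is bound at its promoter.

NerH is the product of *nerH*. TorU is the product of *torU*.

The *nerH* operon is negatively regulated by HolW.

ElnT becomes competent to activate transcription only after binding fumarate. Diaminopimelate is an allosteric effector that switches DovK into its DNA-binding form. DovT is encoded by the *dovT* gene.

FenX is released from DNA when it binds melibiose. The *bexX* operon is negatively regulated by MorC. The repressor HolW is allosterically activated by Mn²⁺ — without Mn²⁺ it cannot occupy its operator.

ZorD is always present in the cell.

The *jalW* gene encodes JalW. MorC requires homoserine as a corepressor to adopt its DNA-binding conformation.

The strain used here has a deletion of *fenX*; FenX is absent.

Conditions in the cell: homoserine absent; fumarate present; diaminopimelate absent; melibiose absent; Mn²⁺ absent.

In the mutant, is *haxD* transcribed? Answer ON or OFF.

ON

ZorD is produced constitutively and is active.
Mn²⁺ is absent, so HolW is inactive.
With no repressor bound, *nerH* is transcribed.
So NerH is produced and active.
Activator ZorD is present, so *jalW* is transcribed.
So JalW is produced and active.
Homoserine is absent, so MorC is inactive.
With no repressor bound, *bexX* is transcribed.
So BexX is produced and active.
FenX is non-functional in this strain, so it has no effect.
Fumarate is present, so ElnT is active.
No repressor is bound and ElnT is active, so *dovC* is transcribed.
So DovC is produced and active.
With repressor DovC bound, *torU* is not transcribed.
So TorU is not produced.
Diaminopimelate is absent, so DovK is inactive.
Required activator DovK is absent, so *dovT* is not transcribed.
So DovT is not produced.
No repressor is bound and JalW is active, so *haxD* is transcribed.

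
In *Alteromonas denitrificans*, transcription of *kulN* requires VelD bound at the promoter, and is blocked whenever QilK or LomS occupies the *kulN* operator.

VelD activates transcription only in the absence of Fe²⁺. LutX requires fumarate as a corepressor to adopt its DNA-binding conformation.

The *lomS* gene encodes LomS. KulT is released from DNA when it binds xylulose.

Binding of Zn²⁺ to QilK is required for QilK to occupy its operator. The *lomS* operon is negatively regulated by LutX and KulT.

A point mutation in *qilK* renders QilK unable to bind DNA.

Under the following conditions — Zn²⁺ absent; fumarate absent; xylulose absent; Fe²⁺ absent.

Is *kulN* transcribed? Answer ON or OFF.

QilK is non-functional in this strain, so it has no effect.
Fumarate is absent, so LutX is inactive.
Xylulose is absent, so KulT is active.
With repressor KulT bound, *lomS* is not transcribed.
So LomS is not produced.
Fe²⁺ is absent, so VelD is active.
No repressor is bound and VelD is active, so *kulN* is transcribed.

ON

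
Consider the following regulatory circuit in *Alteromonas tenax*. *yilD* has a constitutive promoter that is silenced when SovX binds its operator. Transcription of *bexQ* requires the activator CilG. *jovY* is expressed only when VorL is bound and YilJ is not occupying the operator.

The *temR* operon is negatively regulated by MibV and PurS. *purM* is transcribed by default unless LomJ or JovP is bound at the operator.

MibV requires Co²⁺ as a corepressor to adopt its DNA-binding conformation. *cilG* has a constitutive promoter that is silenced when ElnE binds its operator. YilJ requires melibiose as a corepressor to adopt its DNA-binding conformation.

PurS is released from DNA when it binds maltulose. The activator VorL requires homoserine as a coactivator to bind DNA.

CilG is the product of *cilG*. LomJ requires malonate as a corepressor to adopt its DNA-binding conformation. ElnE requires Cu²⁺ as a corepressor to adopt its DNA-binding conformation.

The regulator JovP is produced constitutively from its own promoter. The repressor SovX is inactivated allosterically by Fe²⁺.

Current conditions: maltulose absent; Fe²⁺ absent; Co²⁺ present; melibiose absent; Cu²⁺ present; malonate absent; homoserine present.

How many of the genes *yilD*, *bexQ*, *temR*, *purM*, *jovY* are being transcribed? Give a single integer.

1

Fe²⁺ is absent, so SovX is active.
With repressor SovX bound, *yilD* is not transcribed.
→ *yilD* is OFF.
Cu²⁺ is present, so ElnE is active.
With repressor ElnE bound, *cilG* is not transcribed.
So CilG is not produced.
Required activator CilG is absent, so *bexQ* is not transcribed.
→ *bexQ* is OFF.
Co²⁺ is present, so MibV is active.
Maltulose is absent, so PurS is active.
With repressor MibV bound, *temR* is not transcribed.
→ *temR* is OFF.
Malonate is absent, so LomJ is inactive.
JovP is produced constitutively and is active.
With repressor JovP bound, *purM* is not transcribed.
→ *purM* is OFF.
Homoserine is present, so VorL is active.
Melibiose is absent, so YilJ is inactive.
No repressor is bound and VorL is active, so *jovY* is transcribed.
→ *jovY* is ON.
1 of the 5 genes is transcribed.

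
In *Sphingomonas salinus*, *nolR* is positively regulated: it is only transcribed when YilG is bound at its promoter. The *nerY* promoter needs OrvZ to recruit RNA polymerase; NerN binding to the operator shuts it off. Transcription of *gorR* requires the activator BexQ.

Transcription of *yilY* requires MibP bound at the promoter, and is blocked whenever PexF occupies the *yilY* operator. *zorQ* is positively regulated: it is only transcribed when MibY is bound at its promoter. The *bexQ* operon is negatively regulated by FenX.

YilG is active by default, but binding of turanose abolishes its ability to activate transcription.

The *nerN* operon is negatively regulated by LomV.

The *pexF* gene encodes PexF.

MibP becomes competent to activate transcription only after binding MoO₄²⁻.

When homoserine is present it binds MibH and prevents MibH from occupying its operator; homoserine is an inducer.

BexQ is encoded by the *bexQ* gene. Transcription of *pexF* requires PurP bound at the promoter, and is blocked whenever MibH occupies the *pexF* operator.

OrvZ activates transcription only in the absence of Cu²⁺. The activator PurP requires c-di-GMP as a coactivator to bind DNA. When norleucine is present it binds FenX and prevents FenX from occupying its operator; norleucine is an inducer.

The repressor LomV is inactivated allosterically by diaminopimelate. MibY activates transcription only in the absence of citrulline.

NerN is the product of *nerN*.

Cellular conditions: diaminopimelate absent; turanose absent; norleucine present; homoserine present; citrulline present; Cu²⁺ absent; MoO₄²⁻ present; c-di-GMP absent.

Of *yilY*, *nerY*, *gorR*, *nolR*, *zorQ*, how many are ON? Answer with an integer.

MoO₄²⁻ is present, so MibP is active.
c-di-GMP is absent, so PurP is inactive.
Homoserine is present, so MibH is inactive.
Required activator PurP is absent, so *pexF* is not transcribed.
So PexF is not produced.
No repressor is bound and MibP is active, so *yilY* is transcribed.
→ *yilY* is ON.
Cu²⁺ is absent, so OrvZ is active.
Diaminopimelate is absent, so LomV is active.
With repressor LomV bound, *nerN* is not transcribed.
So NerN is not produced.
No repressor is bound and OrvZ is active, so *nerY* is transcribed.
→ *nerY* is ON.
Norleucine is present, so FenX is inactive.
With no repressor bound, *bexQ* is transcribed.
So BexQ is produced and active.
No repressor is bound and BexQ is active, so *gorR* is transcribed.
→ *gorR* is ON.
Turanose is absent, so YilG is active.
No repressor is bound and YilG is active, so *nolR* is transcribed.
→ *nolR* is ON.
Citrulline is present, so MibY is inactive.
Required activator MibY is absent, so *zorQ* is not transcribed.
→ *zorQ* is OFF.
4 of the 5 genes are transcribed.

4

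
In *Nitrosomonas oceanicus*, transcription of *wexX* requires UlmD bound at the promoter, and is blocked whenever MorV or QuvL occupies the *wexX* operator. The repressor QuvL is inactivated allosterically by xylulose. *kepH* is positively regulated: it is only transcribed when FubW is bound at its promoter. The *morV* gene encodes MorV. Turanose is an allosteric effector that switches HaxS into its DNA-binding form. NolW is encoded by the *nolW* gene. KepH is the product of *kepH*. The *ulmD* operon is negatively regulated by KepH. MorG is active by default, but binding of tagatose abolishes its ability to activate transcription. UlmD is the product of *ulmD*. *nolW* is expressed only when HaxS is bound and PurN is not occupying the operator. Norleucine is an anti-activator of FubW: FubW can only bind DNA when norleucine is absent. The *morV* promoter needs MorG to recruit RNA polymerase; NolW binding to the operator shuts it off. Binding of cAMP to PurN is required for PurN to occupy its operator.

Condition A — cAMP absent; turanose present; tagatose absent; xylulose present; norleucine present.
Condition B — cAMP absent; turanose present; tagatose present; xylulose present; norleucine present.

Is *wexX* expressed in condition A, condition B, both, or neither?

Condition A:
cAMP is absent, so PurN is inactive.
Turanose is present, so HaxS is active.
No repressor is bound and HaxS is active, so *nolW* is transcribed.
So NolW is produced and active.
Tagatose is absent, so MorG is active.
With repressor NolW bound, *morV* is not transcribed.
So MorV is not produced.
Xylulose is present, so QuvL is inactive.
Norleucine is present, so FubW is inactive.
Required activator FubW is absent, so *kepH* is not transcribed.
So KepH is not produced.
With no repressor bound, *ulmD* is transcribed.
So UlmD is produced and active.
No repressor is bound and UlmD is active, so *wexX* is transcribed.
→ *wexX* is ON in A.
Condition B:
cAMP is absent, so PurN is inactive.
Turanose is present, so HaxS is active.
No repressor is bound and HaxS is active, so *nolW* is transcribed.
So NolW is produced and active.
Tagatose is present, so MorG is inactive.
With repressor NolW bound, *morV* is not transcribed.
So MorV is not produced.
Xylulose is present, so QuvL is inactive.
Norleucine is present, so FubW is inactive.
Required activator FubW is absent, so *kepH* is not transcribed.
So KepH is not produced.
With no repressor bound, *ulmD* is transcribed.
So UlmD is produced and active.
No repressor is bound and UlmD is active, so *wexX* is transcribed.
→ *wexX* is ON in B.

both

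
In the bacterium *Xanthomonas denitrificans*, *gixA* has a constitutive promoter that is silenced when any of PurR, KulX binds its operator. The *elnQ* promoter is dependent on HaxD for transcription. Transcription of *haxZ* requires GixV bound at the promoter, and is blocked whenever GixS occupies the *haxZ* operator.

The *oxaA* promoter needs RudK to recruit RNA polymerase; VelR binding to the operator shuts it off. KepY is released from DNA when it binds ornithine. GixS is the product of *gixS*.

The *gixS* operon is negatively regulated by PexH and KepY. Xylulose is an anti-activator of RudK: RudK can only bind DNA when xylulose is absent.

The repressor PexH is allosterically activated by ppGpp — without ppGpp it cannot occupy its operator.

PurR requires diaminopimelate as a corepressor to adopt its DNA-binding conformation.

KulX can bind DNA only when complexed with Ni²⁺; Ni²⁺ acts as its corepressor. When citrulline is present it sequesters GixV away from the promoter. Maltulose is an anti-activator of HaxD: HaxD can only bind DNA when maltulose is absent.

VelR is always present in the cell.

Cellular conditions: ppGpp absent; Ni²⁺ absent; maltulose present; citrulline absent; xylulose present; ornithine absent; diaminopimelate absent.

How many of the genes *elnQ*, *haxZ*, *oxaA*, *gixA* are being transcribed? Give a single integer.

Maltulose is present, so HaxD is inactive.
Required activator HaxD is absent, so *elnQ* is not transcribed.
→ *elnQ* is OFF.
ppGpp is absent, so PexH is inactive.
Ornithine is absent, so KepY is active.
With repressor KepY bound, *gixS* is not transcribed.
So GixS is not produced.
Citrulline is absent, so GixV is active.
No repressor is bound and GixV is active, so *haxZ* is transcribed.
→ *haxZ* is ON.
VelR is produced constitutively and is active.
Xylulose is present, so RudK is inactive.
With repressor VelR bound, *oxaA* is not transcribed.
→ *oxaA* is OFF.
Diaminopimelate is absent, so PurR is inactive.
Ni²⁺ is absent, so KulX is inactive.
With no repressor bound, *gixA* is transcribed.
→ *gixA* is ON.
2 of the 4 genes are transcribed.

2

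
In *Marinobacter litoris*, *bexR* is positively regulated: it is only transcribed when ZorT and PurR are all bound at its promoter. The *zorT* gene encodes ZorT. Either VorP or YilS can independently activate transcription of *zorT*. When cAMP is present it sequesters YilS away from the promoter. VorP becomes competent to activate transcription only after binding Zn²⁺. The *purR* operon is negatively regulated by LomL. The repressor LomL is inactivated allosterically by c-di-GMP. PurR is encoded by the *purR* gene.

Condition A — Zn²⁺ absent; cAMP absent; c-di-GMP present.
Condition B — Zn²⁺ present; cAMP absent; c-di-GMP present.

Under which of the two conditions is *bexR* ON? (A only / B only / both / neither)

both

Condition A:
Zn²⁺ is absent, so VorP is inactive.
cAMP is absent, so YilS is active.
Activator YilS is present, so *zorT* is transcribed.
So ZorT is produced and active.
c-di-GMP is present, so LomL is inactive.
With no repressor bound, *purR* is transcribed.
So PurR is produced and active.
No repressor is bound and ZorT and PurR are active, so *bexR* is transcribed.
→ *bexR* is ON in A.
Condition B:
Zn²⁺ is present, so VorP is active.
cAMP is absent, so YilS is active.
Activator VorP is present, so *zorT* is transcribed.
So ZorT is produced and active.
c-di-GMP is present, so LomL is inactive.
With no repressor bound, *purR* is transcribed.
So PurR is produced and active.
No repressor is bound and ZorT and PurR are active, so *bexR* is transcribed.
→ *bexR* is ON in B.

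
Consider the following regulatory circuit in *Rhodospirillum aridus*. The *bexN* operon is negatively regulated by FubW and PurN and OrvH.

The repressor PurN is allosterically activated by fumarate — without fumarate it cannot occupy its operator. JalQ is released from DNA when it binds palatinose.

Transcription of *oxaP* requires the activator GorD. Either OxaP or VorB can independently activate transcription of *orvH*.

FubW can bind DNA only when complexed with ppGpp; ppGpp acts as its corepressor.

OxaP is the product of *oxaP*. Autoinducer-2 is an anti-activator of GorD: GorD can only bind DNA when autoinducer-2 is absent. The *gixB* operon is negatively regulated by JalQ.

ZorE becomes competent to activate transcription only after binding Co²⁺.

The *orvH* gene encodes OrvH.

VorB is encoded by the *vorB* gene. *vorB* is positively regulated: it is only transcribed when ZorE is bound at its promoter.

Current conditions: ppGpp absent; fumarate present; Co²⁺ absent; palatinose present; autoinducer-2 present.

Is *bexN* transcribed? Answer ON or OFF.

OFF

ppGpp is absent, so FubW is inactive.
Fumarate is present, so PurN is active.
Autoinducer-2 is present, so GorD is inactive.
Required activator GorD is absent, so *oxaP* is not transcribed.
So OxaP is not produced.
Co²⁺ is absent, so ZorE is inactive.
Required activator ZorE is absent, so *vorB* is not transcribed.
So VorB is not produced.
No activator is available at the *orvH* promoter, so *orvH* is not transcribed.
So OrvH is not produced.
With repressor PurN bound, *bexN* is not transcribed.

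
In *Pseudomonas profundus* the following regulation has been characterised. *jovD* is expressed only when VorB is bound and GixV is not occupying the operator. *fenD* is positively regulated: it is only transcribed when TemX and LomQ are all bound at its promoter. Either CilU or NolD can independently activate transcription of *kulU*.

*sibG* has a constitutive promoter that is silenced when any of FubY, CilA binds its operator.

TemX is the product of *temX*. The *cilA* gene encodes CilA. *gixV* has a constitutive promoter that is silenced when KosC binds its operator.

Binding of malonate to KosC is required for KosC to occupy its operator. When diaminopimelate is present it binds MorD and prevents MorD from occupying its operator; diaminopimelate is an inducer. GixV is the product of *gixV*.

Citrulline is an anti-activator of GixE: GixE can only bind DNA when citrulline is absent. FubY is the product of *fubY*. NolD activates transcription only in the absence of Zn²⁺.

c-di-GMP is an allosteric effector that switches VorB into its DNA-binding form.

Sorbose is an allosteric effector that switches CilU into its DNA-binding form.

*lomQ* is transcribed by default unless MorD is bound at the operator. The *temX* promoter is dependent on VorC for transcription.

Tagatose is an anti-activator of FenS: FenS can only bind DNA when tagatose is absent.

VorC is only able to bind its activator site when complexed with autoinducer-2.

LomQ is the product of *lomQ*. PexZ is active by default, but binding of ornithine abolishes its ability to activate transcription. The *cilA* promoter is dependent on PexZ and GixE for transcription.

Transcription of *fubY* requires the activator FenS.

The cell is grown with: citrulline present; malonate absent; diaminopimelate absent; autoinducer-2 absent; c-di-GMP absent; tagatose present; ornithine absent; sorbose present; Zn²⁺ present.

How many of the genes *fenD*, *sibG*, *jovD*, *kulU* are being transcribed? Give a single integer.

2

Autoinducer-2 is absent, so VorC is inactive.
Required activator VorC is absent, so *temX* is not transcribed.
So TemX is not produced.
Diaminopimelate is absent, so MorD is active.
With repressor MorD bound, *lomQ* is not transcribed.
So LomQ is not produced.
Required activator TemX is absent, so *fenD* is not transcribed.
→ *fenD* is OFF.
Tagatose is present, so FenS is inactive.
Required activator FenS is absent, so *fubY* is not transcribed.
So FubY is not produced.
Ornithine is absent, so PexZ is active.
Citrulline is present, so GixE is inactive.
Required activator GixE is absent, so *cilA* is not transcribed.
So CilA is not produced.
With no repressor bound, *sibG* is transcribed.
→ *sibG* is ON.
Malonate is absent, so KosC is inactive.
With no repressor bound, *gixV* is transcribed.
So GixV is produced and active.
c-di-GMP is absent, so VorB is inactive.
With repressor GixV bound, *jovD* is not transcribed.
→ *jovD* is OFF.
Sorbose is present, so CilU is active.
Zn²⁺ is present, so NolD is inactive.
Activator CilU is present, so *kulU* is transcribed.
→ *kulU* is ON.
2 of the 4 genes are transcribed.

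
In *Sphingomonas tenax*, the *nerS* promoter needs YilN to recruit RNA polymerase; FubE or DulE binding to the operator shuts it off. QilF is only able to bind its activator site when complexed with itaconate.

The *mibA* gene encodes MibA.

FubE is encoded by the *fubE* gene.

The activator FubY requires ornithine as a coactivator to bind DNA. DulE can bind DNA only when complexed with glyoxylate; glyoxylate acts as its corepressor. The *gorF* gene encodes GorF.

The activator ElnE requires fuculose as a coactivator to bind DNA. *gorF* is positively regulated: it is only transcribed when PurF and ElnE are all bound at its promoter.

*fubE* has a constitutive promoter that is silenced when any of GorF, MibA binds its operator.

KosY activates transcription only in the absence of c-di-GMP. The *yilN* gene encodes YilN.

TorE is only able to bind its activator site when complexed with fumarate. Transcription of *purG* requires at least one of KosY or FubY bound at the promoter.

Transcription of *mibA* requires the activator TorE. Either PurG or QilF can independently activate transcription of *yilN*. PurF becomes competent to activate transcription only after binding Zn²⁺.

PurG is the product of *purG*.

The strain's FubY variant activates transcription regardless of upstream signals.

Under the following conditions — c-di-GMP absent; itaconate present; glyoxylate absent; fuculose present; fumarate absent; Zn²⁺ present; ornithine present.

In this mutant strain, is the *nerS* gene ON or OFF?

ON

c-di-GMP is absent, so KosY is active.
FubY is constitutively active in this strain.
Activator KosY is present, so *purG* is transcribed.
So PurG is produced and active.
Itaconate is present, so QilF is active.
Activator PurG is present, so *yilN* is transcribed.
So YilN is produced and active.
Zn²⁺ is present, so PurF is active.
Fuculose is present, so ElnE is active.
No repressor is bound and PurF and ElnE are active, so *gorF* is transcribed.
So GorF is produced and active.
Fumarate is absent, so TorE is inactive.
Required activator TorE is absent, so *mibA* is not transcribed.
So MibA is not produced.
With repressor GorF bound, *fubE* is not transcribed.
So FubE is not produced.
Glyoxylate is absent, so DulE is inactive.
No repressor is bound and YilN is active, so *nerS* is transcribed.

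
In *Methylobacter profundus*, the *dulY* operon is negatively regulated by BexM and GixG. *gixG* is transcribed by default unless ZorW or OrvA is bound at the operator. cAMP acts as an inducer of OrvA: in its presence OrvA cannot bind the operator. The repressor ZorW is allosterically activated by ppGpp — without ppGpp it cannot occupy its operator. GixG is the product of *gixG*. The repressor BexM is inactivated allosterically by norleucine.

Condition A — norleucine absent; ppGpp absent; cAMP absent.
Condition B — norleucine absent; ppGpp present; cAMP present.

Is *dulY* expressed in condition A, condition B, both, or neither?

neither

Condition A:
Norleucine is absent, so BexM is active.
ppGpp is absent, so ZorW is inactive.
cAMP is absent, so OrvA is active.
With repressor OrvA bound, *gixG* is not transcribed.
So GixG is not produced.
With repressor BexM bound, *dulY* is not transcribed.
→ *dulY* is OFF in A.
Condition B:
Norleucine is absent, so BexM is active.
ppGpp is present, so ZorW is active.
cAMP is present, so OrvA is inactive.
With repressor ZorW bound, *gixG* is not transcribed.
So GixG is not produced.
With repressor BexM bound, *dulY* is not transcribed.
→ *dulY* is OFF in B.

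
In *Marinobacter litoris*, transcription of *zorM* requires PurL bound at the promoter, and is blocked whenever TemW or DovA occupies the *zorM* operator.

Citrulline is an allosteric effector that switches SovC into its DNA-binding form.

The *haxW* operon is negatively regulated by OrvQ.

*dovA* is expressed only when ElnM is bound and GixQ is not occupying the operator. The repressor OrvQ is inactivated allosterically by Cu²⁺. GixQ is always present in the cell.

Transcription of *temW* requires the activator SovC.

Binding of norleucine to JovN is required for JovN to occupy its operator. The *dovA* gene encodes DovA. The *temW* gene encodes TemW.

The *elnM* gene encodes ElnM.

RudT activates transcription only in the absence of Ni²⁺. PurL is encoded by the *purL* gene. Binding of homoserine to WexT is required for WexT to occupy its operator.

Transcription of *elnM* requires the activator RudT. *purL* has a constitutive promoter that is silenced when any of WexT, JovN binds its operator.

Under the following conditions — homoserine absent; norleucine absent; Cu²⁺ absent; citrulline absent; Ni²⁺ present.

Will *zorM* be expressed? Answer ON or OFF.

Citrulline is absent, so SovC is inactive.
Required activator SovC is absent, so *temW* is not transcribed.
So TemW is not produced.
Homoserine is absent, so WexT is inactive.
Norleucine is absent, so JovN is inactive.
With no repressor bound, *purL* is transcribed.
So PurL is produced and active.
Ni²⁺ is present, so RudT is inactive.
Required activator RudT is absent, so *elnM* is not transcribed.
So ElnM is not produced.
GixQ is produced constitutively and is active.
With repressor GixQ bound, *dovA* is not transcribed.
So DovA is not produced.
No repressor is bound and PurL is active, so *zorM* is transcribed.

ON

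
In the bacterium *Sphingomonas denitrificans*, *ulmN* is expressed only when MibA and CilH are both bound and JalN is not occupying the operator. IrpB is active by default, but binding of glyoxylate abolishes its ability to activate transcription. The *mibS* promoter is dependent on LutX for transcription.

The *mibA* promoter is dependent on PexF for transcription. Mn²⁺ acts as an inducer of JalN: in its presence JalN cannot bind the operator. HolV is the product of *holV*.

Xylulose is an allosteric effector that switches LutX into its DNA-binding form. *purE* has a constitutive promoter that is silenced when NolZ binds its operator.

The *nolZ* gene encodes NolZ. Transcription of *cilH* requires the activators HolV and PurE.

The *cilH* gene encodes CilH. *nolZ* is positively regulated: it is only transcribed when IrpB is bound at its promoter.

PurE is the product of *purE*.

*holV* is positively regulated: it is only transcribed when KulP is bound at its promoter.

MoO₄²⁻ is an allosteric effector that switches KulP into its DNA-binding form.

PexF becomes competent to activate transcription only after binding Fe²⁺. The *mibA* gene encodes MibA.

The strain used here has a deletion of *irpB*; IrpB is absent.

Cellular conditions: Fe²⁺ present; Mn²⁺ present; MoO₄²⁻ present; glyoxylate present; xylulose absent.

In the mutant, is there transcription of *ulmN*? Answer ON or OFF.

Mn²⁺ is present, so JalN is inactive.
Fe²⁺ is present, so PexF is active.
No repressor is bound and PexF is active, so *mibA* is transcribed.
So MibA is produced and active.
MoO₄²⁻ is present, so KulP is active.
No repressor is bound and KulP is active, so *holV* is transcribed.
So HolV is produced and active.
IrpB is non-functional in this strain, so it has no effect.
Required activator IrpB is absent, so *nolZ* is not transcribed.
So NolZ is not produced.
With no repressor bound, *purE* is transcribed.
So PurE is produced and active.
No repressor is bound and HolV and PurE are active, so *cilH* is transcribed.
So CilH is produced and active.
No repressor is bound and MibA and CilH are active, so *ulmN* is transcribed.

ON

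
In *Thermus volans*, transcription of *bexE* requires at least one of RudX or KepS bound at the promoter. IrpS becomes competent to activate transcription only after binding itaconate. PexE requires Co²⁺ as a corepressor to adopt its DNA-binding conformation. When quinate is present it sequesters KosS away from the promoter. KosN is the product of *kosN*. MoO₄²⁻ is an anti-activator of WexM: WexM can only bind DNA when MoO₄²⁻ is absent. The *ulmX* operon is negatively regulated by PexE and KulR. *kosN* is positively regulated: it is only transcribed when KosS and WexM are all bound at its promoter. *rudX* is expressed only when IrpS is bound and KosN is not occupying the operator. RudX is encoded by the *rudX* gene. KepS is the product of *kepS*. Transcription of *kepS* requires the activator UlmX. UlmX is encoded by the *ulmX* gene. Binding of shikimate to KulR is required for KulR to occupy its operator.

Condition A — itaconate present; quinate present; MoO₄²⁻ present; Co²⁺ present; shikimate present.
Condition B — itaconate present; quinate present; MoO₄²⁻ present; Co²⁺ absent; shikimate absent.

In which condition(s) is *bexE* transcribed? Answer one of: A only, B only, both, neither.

both

Condition A:
Itaconate is present, so IrpS is active.
Quinate is present, so KosS is inactive.
MoO₄²⁻ is present, so WexM is inactive.
Required activator KosS is absent, so *kosN* is not transcribed.
So KosN is not produced.
No repressor is bound and IrpS is active, so *rudX* is transcribed.
So RudX is produced and active.
Co²⁺ is present, so PexE is active.
Shikimate is present, so KulR is active.
With repressor PexE bound, *ulmX* is not transcribed.
So UlmX is not produced.
Required activator UlmX is absent, so *kepS* is not transcribed.
So KepS is not produced.
Activator RudX is present, so *bexE* is transcribed.
→ *bexE* is ON in A.
Condition B:
Itaconate is present, so IrpS is active.
Quinate is present, so KosS is inactive.
MoO₄²⁻ is present, so WexM is inactive.
Required activator KosS is absent, so *kosN* is not transcribed.
So KosN is not produced.
No repressor is bound and IrpS is active, so *rudX* is transcribed.
So RudX is produced and active.
Co²⁺ is absent, so PexE is inactive.
Shikimate is absent, so KulR is inactive.
With no repressor bound, *ulmX* is transcribed.
So UlmX is produced and active.
No repressor is bound and UlmX is active, so *kepS* is transcribed.
So KepS is produced and active.
Activator RudX is present, so *bexE* is transcribed.
→ *bexE* is ON in B.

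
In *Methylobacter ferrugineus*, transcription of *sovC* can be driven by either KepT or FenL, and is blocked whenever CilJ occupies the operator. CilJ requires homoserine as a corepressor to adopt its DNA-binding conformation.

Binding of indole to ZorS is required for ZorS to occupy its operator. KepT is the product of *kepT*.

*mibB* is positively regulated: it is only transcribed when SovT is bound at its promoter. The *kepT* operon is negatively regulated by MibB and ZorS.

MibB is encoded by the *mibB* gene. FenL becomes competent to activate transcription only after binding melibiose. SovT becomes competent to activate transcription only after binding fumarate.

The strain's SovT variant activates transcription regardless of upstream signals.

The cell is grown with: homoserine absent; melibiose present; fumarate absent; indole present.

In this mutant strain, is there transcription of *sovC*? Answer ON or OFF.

SovT is constitutively active in this strain.
No repressor is bound and SovT is active, so *mibB* is transcribed.
So MibB is produced and active.
Indole is present, so ZorS is active.
With repressor MibB bound, *kepT* is not transcribed.
So KepT is not produced.
Melibiose is present, so FenL is active.
Homoserine is absent, so CilJ is inactive.
Activator FenL is present, so *sovC* is transcribed.

ON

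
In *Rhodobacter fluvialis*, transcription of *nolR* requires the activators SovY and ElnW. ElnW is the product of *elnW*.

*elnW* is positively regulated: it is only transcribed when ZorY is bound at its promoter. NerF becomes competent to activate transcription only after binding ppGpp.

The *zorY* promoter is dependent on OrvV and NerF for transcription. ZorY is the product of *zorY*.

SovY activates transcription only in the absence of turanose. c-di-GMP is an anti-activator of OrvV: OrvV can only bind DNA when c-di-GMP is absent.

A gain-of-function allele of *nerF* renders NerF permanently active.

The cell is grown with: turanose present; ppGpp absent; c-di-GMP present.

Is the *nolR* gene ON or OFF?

OFF

Turanose is present, so SovY is inactive.
c-di-GMP is present, so OrvV is inactive.
NerF is constitutively active in this strain.
Required activator OrvV is absent, so *zorY* is not transcribed.
So ZorY is not produced.
Required activator ZorY is absent, so *elnW* is not transcribed.
So ElnW is not produced.
Required activator SovY is absent, so *nolR* is not transcribed.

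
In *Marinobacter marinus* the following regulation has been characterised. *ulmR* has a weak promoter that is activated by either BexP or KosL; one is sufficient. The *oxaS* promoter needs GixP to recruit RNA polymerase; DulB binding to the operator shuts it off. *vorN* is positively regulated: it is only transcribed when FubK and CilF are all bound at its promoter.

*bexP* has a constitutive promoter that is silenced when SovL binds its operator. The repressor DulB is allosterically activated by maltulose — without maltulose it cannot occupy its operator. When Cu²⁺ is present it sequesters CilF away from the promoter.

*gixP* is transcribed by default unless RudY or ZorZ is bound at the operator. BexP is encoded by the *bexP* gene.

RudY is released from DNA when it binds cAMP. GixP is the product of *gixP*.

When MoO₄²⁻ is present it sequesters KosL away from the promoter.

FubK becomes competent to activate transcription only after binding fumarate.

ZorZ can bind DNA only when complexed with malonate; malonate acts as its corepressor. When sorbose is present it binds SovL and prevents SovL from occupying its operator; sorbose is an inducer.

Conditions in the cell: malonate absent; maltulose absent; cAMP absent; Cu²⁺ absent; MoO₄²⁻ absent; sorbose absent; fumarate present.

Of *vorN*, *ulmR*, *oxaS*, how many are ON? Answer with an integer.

Fumarate is present, so FubK is active.
Cu²⁺ is absent, so CilF is active.
No repressor is bound and FubK and CilF are active, so *vorN* is transcribed.
→ *vorN* is ON.
Sorbose is absent, so SovL is active.
With repressor SovL bound, *bexP* is not transcribed.
So BexP is not produced.
MoO₄²⁻ is absent, so KosL is active.
Activator KosL is present, so *ulmR* is transcribed.
→ *ulmR* is ON.
Maltulose is absent, so DulB is inactive.
cAMP is absent, so RudY is active.
Malonate is absent, so ZorZ is inactive.
With repressor RudY bound, *gixP* is not transcribed.
So GixP is not produced.
Required activator GixP is absent, so *oxaS* is not transcribed.
→ *oxaS* is OFF.
2 of the 3 genes are transcribed.

2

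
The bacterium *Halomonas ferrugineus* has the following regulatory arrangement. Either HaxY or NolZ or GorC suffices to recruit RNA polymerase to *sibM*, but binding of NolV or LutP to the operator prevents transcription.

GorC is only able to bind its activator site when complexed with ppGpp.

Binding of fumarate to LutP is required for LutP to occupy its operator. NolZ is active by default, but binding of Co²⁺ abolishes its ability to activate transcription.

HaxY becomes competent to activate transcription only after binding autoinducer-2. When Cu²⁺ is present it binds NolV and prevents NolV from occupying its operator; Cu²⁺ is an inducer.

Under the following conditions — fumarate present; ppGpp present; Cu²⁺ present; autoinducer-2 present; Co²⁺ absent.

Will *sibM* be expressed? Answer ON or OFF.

Autoinducer-2 is present, so HaxY is active.
Co²⁺ is absent, so NolZ is active.
ppGpp is present, so GorC is active.
Cu²⁺ is present, so NolV is inactive.
Fumarate is present, so LutP is active.
With repressor LutP bound, *sibM* is not transcribed.

OFF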